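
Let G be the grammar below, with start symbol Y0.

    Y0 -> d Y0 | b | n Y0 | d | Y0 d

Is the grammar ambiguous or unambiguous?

Ambiguous

Witness: d d

Derivation 1: Y0 ⇒ d Y0 ⇒ d d
Derivation 2: Y0 ⇒ Y0 d ⇒ d d

Two distinct leftmost derivations for the same string.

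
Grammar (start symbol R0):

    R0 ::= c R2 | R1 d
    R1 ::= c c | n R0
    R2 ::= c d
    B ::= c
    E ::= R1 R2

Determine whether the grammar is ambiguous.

Ambiguous

Witness: c c d

Derivation 1: R0 ⇒ c R2 ⇒ c c d
Derivation 2: R0 ⇒ R1 d ⇒ c c d

Two distinct leftmost derivations for the same string.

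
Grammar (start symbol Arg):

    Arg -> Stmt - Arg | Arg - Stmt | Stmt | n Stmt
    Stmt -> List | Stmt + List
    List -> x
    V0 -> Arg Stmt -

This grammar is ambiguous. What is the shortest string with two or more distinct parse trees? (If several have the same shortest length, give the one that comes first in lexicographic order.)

x - x

length 1: no string has ≥2 trees
length 2: no string has ≥2 trees
length 3: x - x has 2 parse trees

Two derivations of x - x:
  Arg ⇒ Stmt - Arg ⇒ List - Arg ⇒ x - Arg ⇒ x - Stmt ⇒ x - List ⇒ x - x
  Arg ⇒ Arg - Stmt ⇒ Stmt - Stmt ⇒ List - Stmt ⇒ x - Stmt ⇒ x - List ⇒ x - x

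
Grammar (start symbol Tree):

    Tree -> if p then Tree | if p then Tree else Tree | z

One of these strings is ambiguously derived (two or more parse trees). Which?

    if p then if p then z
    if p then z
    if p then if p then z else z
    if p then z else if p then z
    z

if p then if p then z else z

if p then if p then z: 1 tree
if p then z: 1 tree
if p then if p then z else z: 2 trees
if p then z else if p then z: 1 tree
z: 1 tree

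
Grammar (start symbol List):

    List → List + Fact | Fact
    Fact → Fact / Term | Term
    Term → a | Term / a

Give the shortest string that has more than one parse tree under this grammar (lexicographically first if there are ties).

a / a

length 1: no string has ≥2 trees
length 3: a / a has 2 parse trees

Two derivations of a / a:
  List ⇒ Fact ⇒ Fact / Term ⇒ Term / Term ⇒ a / Term ⇒ a / a
  List ⇒ Fact ⇒ Term ⇒ Term / a ⇒ a / a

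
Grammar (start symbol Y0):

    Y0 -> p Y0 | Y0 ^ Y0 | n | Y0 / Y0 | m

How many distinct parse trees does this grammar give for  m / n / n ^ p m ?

5

Parse trees for m / n / n ^ p m:
  [Y0 [Y0 [Y0 m] / [Y0 [Y0 n] / [Y0 n]]] ^ [Y0 p [Y0 m]]]
  [Y0 [Y0 [Y0 [Y0 m] / [Y0 n]] / [Y0 n]] ^ [Y0 p [Y0 m]]]
  [Y0 [Y0 m] / [Y0 [Y0 [Y0 n] / [Y0 n]] ^ [Y0 p [Y0 m]]]]
  [Y0 [Y0 m] / [Y0 [Y0 n] / [Y0 [Y0 n] ^ [Y0 p [Y0 m]]]]]
  [Y0 [Y0 [Y0 m] / [Y0 n]] / [Y0 [Y0 n] ^ [Y0 p [Y0 m]]]]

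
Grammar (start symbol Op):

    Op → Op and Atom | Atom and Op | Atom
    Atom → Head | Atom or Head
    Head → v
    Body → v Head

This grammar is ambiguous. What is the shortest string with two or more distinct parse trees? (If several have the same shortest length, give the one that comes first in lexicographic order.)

v and v

length 1: no string has ≥2 trees
length 3: v and v has 2 parse trees

Two derivations of v and v:
  Op ⇒ Op and Atom ⇒ Atom and Atom ⇒ Head and Atom ⇒ v and Atom ⇒ v and Head ⇒ v and v
  Op ⇒ Atom and Op ⇒ Head and Op ⇒ v and Op ⇒ v and Atom ⇒ v and Head ⇒ v and v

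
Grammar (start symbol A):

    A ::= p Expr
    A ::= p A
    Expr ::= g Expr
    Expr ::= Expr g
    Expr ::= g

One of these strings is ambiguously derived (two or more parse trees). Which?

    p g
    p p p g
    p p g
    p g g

p g g

p g: 1 tree
p p p g: 1 tree
p p g: 1 tree
p g g: 2 trees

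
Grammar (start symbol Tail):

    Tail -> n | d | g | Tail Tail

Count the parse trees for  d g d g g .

14

Parse trees for d g d g g (showing first 6 of 14):
  [Tail [Tail d] [Tail [Tail g] [Tail [Tail d] [Tail [Tail g] [Tail g]]]]]
  [Tail [Tail d] [Tail [Tail g] [Tail [Tail [Tail d] [Tail g]] [Tail g]]]]
  [Tail [Tail d] [Tail [Tail [Tail g] [Tail d]] [Tail [Tail g] [Tail g]]]]
  [Tail [Tail d] [Tail [Tail [Tail g] [Tail [Tail d] [Tail g]]] [Tail g]]]
  [Tail [Tail d] [Tail [Tail [Tail [Tail g] [Tail d]] [Tail g]] [Tail g]]]
  [Tail [Tail [Tail d] [Tail g]] [Tail [Tail d] [Tail [Tail g] [Tail g]]]]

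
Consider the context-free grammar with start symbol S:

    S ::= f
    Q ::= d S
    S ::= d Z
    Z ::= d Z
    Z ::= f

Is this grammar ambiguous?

Unambiguous

Only S, Z are reachable from S; ignoring the rest: Each reachable nonterminal has at most one production per leading terminal, and all productions are right-linear; the derivation is determined token-by-token.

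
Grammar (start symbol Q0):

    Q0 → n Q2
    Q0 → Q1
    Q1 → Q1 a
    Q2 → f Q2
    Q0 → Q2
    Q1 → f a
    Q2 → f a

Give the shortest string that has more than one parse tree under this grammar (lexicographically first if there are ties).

length 2: f a has 2 parse trees

Two derivations of f a:
  Q0 ⇒ Q1 ⇒ f a
  Q0 ⇒ Q2 ⇒ f a

f a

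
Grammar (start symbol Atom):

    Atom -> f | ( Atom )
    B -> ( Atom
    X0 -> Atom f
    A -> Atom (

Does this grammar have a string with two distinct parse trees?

Only Atom is reachable from Atom; ignoring the rest: L(Atom) is { openⁿ atom closeⁿ : n ≥ 0 }. The bracket depth fixes n, and the derivation is forced at every step.

Unambiguous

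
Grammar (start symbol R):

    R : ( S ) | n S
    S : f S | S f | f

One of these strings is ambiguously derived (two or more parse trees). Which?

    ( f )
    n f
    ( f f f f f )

( f f f f f )

( f ): 1 tree
n f: 1 tree
( f f f f f ): 16 trees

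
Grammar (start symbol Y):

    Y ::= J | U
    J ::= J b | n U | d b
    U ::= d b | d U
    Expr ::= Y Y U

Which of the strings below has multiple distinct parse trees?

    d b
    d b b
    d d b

d b: 2 trees
d b b: 1 tree
d d b: 1 tree

d b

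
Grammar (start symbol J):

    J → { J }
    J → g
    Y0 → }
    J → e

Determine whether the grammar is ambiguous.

Unambiguous

(Y0 is unreachable from J, so its rules don't affect L(J).) L(J) is { openⁿ atom closeⁿ : n ≥ 0 }. The bracket depth fixes n, and the derivation is forced at every step.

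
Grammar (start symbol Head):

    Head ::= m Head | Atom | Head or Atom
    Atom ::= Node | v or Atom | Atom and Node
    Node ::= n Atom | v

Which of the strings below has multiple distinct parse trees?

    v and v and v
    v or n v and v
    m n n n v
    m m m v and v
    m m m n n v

v and v and v: 1 tree
v or n v and v: 5 trees
m n n n v: 1 tree
m m m v and v: 1 tree
m m m n n v: 1 tree

v or n v and v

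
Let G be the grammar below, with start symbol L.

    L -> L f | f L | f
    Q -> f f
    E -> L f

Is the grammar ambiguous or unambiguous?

Witness: f f

Derivation 1: L ⇒ L f ⇒ f f
Derivation 2: L ⇒ f L ⇒ f f

Two distinct leftmost derivations for the same string.

Ambiguous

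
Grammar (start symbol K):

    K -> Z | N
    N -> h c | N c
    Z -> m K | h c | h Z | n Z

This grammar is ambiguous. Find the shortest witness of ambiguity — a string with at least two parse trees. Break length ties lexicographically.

h c

length 2: h c has 2 parse trees

Two derivations of h c:
  K ⇒ Z ⇒ h c
  K ⇒ N ⇒ h c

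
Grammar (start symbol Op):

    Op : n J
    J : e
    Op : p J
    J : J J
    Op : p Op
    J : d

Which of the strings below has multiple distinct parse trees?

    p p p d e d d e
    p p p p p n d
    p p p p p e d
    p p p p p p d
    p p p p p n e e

p p p d e d d e: 14 trees
p p p p p n d: 1 tree
p p p p p e d: 1 tree
p p p p p p d: 1 tree
p p p p p n e e: 1 tree

p p p d e d d e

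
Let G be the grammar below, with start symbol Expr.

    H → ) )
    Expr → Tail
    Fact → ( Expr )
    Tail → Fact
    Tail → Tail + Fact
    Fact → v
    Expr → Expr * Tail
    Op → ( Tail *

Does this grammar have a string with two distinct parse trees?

Unambiguous

(Op, H are unreachable from Expr, so their rules don't affect L(Expr).) The grammar is stratified — Expr handles '*' (left-recursive), Tail handles '+', Fact atoms. Each operator has a fixed associativity and precedence level, so every string has one parse.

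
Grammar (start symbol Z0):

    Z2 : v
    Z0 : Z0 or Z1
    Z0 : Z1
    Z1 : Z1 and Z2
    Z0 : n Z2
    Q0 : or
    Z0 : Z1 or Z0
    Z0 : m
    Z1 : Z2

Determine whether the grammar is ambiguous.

Witness: v or v

Derivation 1: Z0 ⇒ Z0 or Z1 ⇒ Z1 or Z1 ⇒ Z2 or Z1 ⇒ v or Z1 ⇒ v or Z2 ⇒ v or v
Derivation 2: Z0 ⇒ Z1 or Z0 ⇒ Z2 or Z0 ⇒ v or Z0 ⇒ v or Z1 ⇒ v or Z2 ⇒ v or v

Two distinct leftmost derivations for the same string.

Ambiguous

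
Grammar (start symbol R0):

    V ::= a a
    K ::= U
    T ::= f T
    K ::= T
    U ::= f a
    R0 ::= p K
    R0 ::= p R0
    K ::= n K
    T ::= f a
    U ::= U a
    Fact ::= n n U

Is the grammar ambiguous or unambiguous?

Ambiguous

Witness: p f a

Derivation 1: R0 ⇒ p K ⇒ p U ⇒ p f a
Derivation 2: R0 ⇒ p K ⇒ p T ⇒ p f a

Two distinct leftmost derivations for the same string.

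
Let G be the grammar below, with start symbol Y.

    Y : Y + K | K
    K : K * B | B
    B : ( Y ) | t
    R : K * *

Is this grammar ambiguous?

Only Y, K, B are reachable from Y; ignoring the rest: Y → Y + K | K  ;  K → K * B | B  — a left-associative chain with B at the bottom. Each string factors uniquely by precedence.

Unambiguous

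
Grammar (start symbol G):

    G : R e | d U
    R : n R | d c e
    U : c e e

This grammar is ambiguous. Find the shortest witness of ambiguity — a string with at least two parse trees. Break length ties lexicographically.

length 4: d c e e has 2 parse trees

Two derivations of d c e e:
  G ⇒ R e ⇒ d c e e
  G ⇒ d U ⇒ d c e e

d c e e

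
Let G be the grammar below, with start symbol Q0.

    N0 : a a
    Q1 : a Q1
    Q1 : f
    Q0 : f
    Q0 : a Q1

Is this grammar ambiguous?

(N0 is unreachable from Q0, so its rules don't affect L(Q0).) Each reachable nonterminal has at most one production per leading terminal, and all productions are right-linear; the derivation is determined token-by-token.

Unambiguous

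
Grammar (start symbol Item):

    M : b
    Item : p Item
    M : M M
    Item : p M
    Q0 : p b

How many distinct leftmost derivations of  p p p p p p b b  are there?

1

Parse trees for p p p p p p b b:
  [Item p [Item p [Item p [Item p [Item p [Item p [M [M b] [M b]]]]]]]]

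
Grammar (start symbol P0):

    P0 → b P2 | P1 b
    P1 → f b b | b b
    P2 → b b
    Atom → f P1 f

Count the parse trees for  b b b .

2

Parse trees for b b b:
  [P0 b [P2 b b]]
  [P0 [P1 b b] b]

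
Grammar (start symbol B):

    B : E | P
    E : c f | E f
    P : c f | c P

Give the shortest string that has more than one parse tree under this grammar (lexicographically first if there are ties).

c f

length 2: c f has 2 parse trees

Two derivations of c f:
  B ⇒ E ⇒ c f
  B ⇒ P ⇒ c f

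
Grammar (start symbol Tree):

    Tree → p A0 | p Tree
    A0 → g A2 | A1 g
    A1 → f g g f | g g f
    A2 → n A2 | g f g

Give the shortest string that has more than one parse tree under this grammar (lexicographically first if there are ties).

length 5: p g g f g has 2 parse trees

Two derivations of p g g f g:
  Tree ⇒ p A0 ⇒ p g A2 ⇒ p g g f g
  Tree ⇒ p A0 ⇒ p A1 g ⇒ p g g f g

p g g f g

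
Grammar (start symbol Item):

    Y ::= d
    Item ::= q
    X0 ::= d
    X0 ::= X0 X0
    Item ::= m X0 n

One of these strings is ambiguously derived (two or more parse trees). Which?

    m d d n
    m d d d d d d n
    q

m d d n: 1 tree
m d d d d d d n: 42 trees
q: 1 tree

m d d d d d d n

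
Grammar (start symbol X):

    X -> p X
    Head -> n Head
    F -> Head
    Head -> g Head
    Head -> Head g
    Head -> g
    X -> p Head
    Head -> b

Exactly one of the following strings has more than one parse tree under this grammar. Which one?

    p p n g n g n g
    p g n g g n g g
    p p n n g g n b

p g n g g n g g

p p n g n g n g: 1 tree
p g n g g n g g: 7 trees
p p n n g g n b: 1 tree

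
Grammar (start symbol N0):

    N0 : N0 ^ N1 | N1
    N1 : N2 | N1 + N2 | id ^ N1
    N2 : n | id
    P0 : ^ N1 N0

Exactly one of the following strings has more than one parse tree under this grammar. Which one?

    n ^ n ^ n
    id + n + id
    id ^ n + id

id ^ n + id

n ^ n ^ n: 1 tree
id + n + id: 1 tree
id ^ n + id: 3 trees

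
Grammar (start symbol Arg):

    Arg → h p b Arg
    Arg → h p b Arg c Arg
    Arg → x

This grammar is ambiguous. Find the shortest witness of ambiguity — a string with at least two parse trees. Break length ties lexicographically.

h p b h p b x c x

length 1: no string has ≥2 trees
length 4: no string has ≥2 trees
length 6: no string has ≥2 trees
length 7: no string has ≥2 trees
length 9: h p b h p b x c x has 2 parse trees

Two derivations of h p b h p b x c x:
  Arg ⇒ h p b Arg ⇒ h p b h p b Arg c Arg ⇒ h p b h p b x c Arg ⇒ h p b h p b x c x
  Arg ⇒ h p b Arg c Arg ⇒ h p b h p b Arg c Arg ⇒ h p b h p b x c Arg ⇒ h p b h p b x c x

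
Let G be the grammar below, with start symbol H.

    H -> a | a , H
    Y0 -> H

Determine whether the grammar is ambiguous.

Unambiguous

(Y0 is unreachable from H, so its rules don't affect L(H).) Right-recursive list with a separator: after each atom, whether the separator follows determines the rule. One parse per string.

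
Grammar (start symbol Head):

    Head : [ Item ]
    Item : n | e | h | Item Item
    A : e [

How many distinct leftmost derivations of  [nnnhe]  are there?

Parse trees for [nnnhe] (showing first 6 of 14):
  [Head [ [Item [Item n] [Item [Item n] [Item [Item n] [Item [Item h] [Item e]]]]] ]]
  [Head [ [Item [Item n] [Item [Item n] [Item [Item [Item n] [Item h]] [Item e]]]] ]]
  [Head [ [Item [Item n] [Item [Item [Item n] [Item n]] [Item [Item h] [Item e]]]] ]]
  [Head [ [Item [Item n] [Item [Item [Item n] [Item [Item n] [Item h]]] [Item e]]] ]]
  [Head [ [Item [Item n] [Item [Item [Item [Item n] [Item n]] [Item h]] [Item e]]] ]]
  [Head [ [Item [Item [Item n] [Item n]] [Item [Item n] [Item [Item h] [Item e]]]] ]]

14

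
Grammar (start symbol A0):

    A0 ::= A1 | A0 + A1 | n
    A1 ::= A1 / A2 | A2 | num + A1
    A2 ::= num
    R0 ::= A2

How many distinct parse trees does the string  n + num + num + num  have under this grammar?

4

Parse trees for n + num + num + num:
  [A0 [A0 n] + [A1 num + [A1 num + [A1 [A2 num]]]]]
  [A0 [A0 [A0 n] + [A1 [A2 num]]] + [A1 num + [A1 [A2 num]]]]
  [A0 [A0 [A0 n] + [A1 num + [A1 [A2 num]]]] + [A1 [A2 num]]]
  [A0 [A0 [A0 [A0 n] + [A1 [A2 num]]] + [A1 [A2 num]]] + [A1 [A2 num]]]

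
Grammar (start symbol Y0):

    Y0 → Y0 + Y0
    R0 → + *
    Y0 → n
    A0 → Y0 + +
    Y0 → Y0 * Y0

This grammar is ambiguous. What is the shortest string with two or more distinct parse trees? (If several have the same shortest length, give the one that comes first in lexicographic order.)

n * n * n

length 1: no string has ≥2 trees
length 3: no string has ≥2 trees
length 5: n * n * n has 2 parse trees

Two derivations of n * n * n:
  Y0 ⇒ Y0 * Y0 ⇒ n * Y0 ⇒ n * Y0 * Y0 ⇒ n * n * Y0 ⇒ n * n * n
  Y0 ⇒ Y0 * Y0 ⇒ Y0 * Y0 * Y0 ⇒ n * Y0 * Y0 ⇒ n * n * Y0 ⇒ n * n * n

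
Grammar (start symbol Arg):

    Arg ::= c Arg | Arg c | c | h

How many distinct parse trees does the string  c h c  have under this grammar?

Parse trees for c h c:
  [Arg c [Arg [Arg h] c]]
  [Arg [Arg c [Arg h]] c]

2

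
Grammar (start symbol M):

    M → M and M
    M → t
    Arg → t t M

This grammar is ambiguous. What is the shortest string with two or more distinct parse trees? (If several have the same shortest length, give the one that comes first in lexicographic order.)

length 1: no string has ≥2 trees
length 3: no string has ≥2 trees
length 5: t and t and t has 2 parse trees

Two derivations of t and t and t:
  M ⇒ M and M ⇒ M and M and M ⇒ t and M and M ⇒ t and t and M ⇒ t and t and t
  M ⇒ M and M ⇒ t and M ⇒ t and M and M ⇒ t and t and M ⇒ t and t and t

t and t and t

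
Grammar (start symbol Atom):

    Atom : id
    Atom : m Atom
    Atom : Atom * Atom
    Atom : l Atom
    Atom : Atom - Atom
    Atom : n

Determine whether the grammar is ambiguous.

Ambiguous

Witness: l id * id

Derivation 1: Atom ⇒ Atom * Atom ⇒ l Atom * Atom ⇒ l id * Atom ⇒ l id * id
Derivation 2: Atom ⇒ l Atom ⇒ l Atom * Atom ⇒ l id * Atom ⇒ l id * id

Two distinct leftmost derivations for the same string.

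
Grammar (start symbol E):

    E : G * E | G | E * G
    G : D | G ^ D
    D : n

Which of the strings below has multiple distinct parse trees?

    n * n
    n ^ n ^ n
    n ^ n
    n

n * n

n * n: 2 trees
n ^ n ^ n: 1 tree
n ^ n: 1 tree
n: 1 tree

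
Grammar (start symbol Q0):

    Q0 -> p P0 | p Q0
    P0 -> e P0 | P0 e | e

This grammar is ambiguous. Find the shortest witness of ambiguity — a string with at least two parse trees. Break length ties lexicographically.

length 2: no string has ≥2 trees
length 3: p e e has 2 parse trees

Two derivations of p e e:
  Q0 ⇒ p P0 ⇒ p e P0 ⇒ p e e
  Q0 ⇒ p P0 ⇒ p P0 e ⇒ p e e

p e e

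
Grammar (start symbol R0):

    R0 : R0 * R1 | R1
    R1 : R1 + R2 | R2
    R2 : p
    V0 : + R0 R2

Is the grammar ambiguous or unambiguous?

Unambiguous

(V0 is unreachable from R0, so its rules don't affect L(R0).) The grammar is stratified — R0 handles '*' (left-recursive), R1 handles '+', R2 atoms. Each operator has a fixed associativity and precedence level, so every string has one parse.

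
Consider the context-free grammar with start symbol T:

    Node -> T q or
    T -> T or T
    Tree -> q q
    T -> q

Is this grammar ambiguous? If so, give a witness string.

Ambiguous

Witness: q or q or q

Derivation 1: T ⇒ T or T ⇒ T or T or T ⇒ q or T or T ⇒ q or q or T ⇒ q or q or q
Derivation 2: T ⇒ T or T ⇒ q or T ⇒ q or T or T ⇒ q or q or T ⇒ q or q or q

Two distinct leftmost derivations for the same string.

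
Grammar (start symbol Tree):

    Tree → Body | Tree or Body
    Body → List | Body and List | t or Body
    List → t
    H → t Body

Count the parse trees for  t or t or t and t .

7

Parse trees for t or t or t and t:
  [Tree [Body [Body t or [Body t or [Body [List t]]]] and [List t]]]
  [Tree [Body t or [Body [Body t or [Body [List t]]] and [List t]]]]
  [Tree [Body t or [Body t or [Body [Body [List t]] and [List t]]]]]
  [Tree [Tree [Body [List t]]] or [Body [Body t or [Body [List t]]] and [List t]]]
  [Tree [Tree [Body [List t]]] or [Body t or [Body [Body [List t]] and [List t]]]]
  [Tree [Tree [Body t or [Body [List t]]]] or [Body [Body [List t]] and [List t]]]
  [Tree [Tree [Tree [Body [List t]]] or [Body [List t]]] or [Body [Body [List t]] and [List t]]]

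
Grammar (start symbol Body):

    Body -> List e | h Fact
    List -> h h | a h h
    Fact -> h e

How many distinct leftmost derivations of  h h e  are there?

Parse trees for h h e:
  [Body [List h h] e]
  [Body h [Fact h e]]

2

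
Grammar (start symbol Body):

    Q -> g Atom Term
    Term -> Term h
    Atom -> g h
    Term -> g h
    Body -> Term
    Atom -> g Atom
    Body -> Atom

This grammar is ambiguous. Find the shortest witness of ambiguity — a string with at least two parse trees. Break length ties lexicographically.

g h

length 2: g h has 2 parse trees

Two derivations of g h:
  Body ⇒ Term ⇒ g h
  Body ⇒ Atom ⇒ g h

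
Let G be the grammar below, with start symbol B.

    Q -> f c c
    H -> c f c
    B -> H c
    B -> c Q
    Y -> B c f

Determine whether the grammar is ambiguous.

Witness: c f c c

Derivation 1: B ⇒ H c ⇒ c f c c
Derivation 2: B ⇒ c Q ⇒ c f c c

Two distinct leftmost derivations for the same string.

Ambiguous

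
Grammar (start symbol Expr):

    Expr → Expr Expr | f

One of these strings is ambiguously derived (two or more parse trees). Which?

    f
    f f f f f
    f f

f: 1 tree
f f f f f: 14 trees
f f: 1 tree

f f f f f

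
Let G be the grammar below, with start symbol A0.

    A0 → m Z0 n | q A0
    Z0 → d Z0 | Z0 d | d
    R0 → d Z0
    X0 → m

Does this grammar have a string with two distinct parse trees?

Ambiguous

Witness: m d d n

Derivation 1: A0 ⇒ m Z0 n ⇒ m d Z0 n ⇒ m d d n
Derivation 2: A0 ⇒ m Z0 n ⇒ m Z0 d n ⇒ m d d n

Two distinct leftmost derivations for the same string.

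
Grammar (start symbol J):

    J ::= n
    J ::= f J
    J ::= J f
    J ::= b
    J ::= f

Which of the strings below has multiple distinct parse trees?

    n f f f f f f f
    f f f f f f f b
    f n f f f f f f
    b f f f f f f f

f n f f f f f f

n f f f f f f f: 1 tree
f f f f f f f b: 1 tree
f n f f f f f f: 7 trees
b f f f f f f f: 1 tree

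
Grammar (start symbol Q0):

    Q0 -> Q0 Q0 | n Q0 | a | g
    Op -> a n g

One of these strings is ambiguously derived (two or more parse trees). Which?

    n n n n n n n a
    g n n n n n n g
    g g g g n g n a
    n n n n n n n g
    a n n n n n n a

g g g g n g n a

n n n n n n n a: 1 tree
g n n n n n n g: 1 tree
g g g g n g n a: 56 trees
n n n n n n n g: 1 tree
a n n n n n n a: 1 tree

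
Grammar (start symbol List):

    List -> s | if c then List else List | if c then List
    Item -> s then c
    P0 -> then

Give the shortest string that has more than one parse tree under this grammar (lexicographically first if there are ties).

if c then if c then s else s

length 1: no string has ≥2 trees
length 4: no string has ≥2 trees
length 6: no string has ≥2 trees
length 7: no string has ≥2 trees
length 9: if c then if c then s else s has 2 parse trees

Two derivations of if c then if c then s else s:
  List ⇒ if c then List else List ⇒ if c then if c then List else List ⇒ if c then if c then s else List ⇒ if c then if c then s else s
  List ⇒ if c then List ⇒ if c then if c then List else List ⇒ if c then if c then s else List ⇒ if c then if c then s else s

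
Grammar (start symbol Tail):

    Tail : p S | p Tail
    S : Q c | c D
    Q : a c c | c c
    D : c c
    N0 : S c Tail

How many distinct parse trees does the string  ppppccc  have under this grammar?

Parse trees for ppppccc:
  [Tail p [Tail p [Tail p [Tail p [S [Q c c] c]]]]]
  [Tail p [Tail p [Tail p [Tail p [S c [D c c]]]]]]

2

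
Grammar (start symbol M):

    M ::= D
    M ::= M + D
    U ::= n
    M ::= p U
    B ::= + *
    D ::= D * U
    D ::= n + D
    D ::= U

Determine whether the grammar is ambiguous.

Ambiguous

Witness: n + n

Derivation 1: M ⇒ D ⇒ n + D ⇒ n + U ⇒ n + n
Derivation 2: M ⇒ M + D ⇒ D + D ⇒ U + D ⇒ n + D ⇒ n + U ⇒ n + n

Two distinct leftmost derivations for the same string.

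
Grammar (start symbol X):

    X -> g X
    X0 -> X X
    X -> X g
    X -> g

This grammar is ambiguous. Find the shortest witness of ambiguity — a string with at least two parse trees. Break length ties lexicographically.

g g

length 1: no string has ≥2 trees
length 2: g g has 2 parse trees

Two derivations of g g:
  X ⇒ g X ⇒ g g
  X ⇒ X g ⇒ g g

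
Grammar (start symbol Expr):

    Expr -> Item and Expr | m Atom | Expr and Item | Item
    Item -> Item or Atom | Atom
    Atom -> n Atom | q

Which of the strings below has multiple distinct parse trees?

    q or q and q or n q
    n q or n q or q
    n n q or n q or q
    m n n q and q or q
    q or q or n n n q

q or q and q or n q

q or q and q or n q: 2 trees
n q or n q or q: 1 tree
n n q or n q or q: 1 tree
m n n q and q or q: 1 tree
q or q or n n n q: 1 tree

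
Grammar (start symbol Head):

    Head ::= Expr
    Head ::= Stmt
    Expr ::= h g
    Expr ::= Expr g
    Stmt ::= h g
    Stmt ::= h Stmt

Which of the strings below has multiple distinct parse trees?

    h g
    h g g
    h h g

h g: 2 trees
h g g: 1 tree
h h g: 1 tree

h g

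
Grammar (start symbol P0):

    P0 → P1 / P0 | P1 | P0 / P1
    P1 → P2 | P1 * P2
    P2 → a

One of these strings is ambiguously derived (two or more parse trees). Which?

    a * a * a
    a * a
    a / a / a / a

a / a / a / a

a * a * a: 1 tree
a * a: 1 tree
a / a / a / a: 8 trees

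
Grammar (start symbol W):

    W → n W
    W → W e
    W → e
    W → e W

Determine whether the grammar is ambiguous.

Witness: e e

Derivation 1: W ⇒ W e ⇒ e e
Derivation 2: W ⇒ e W ⇒ e e

Two distinct leftmost derivations for the same string.

Ambiguous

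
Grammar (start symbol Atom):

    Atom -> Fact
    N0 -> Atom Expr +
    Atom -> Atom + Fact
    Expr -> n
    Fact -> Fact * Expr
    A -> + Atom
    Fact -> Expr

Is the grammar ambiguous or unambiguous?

Only Atom, Fact, Expr are reachable from Atom; ignoring the rest: This is a standard precedence ladder (Atom over Fact over Expr), with each level left-recursive on its own operator ('+' at Atom, '*' at Fact). That structure is LR(1), hence unambiguous.

Unambiguous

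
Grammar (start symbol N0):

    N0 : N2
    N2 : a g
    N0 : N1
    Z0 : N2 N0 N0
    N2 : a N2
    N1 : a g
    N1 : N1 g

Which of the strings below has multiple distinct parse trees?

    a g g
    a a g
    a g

a g g: 1 tree
a a g: 1 tree
a g: 2 trees

a g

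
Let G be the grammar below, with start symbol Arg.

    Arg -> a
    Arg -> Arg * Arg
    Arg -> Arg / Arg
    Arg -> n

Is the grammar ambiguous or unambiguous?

Witness: a * a * a

Derivation 1: Arg ⇒ Arg * Arg ⇒ a * Arg ⇒ a * Arg * Arg ⇒ a * a * Arg ⇒ a * a * a
Derivation 2: Arg ⇒ Arg * Arg ⇒ Arg * Arg * Arg ⇒ a * Arg * Arg ⇒ a * a * Arg ⇒ a * a * a

Two distinct leftmost derivations for the same string.

Ambiguous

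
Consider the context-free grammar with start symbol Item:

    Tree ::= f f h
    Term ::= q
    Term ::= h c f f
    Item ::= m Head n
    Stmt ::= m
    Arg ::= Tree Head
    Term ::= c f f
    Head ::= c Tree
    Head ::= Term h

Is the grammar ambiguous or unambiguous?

Witness: m c f f h n

Derivation 1: Item ⇒ m Head n ⇒ m c Tree n ⇒ m c f f h n
Derivation 2: Item ⇒ m Head n ⇒ m Term h n ⇒ m c f f h n

Two distinct leftmost derivations for the same string.

Ambiguous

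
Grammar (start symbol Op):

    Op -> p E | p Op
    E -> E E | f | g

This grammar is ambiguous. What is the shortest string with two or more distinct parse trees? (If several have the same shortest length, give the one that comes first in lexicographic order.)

p f f f

length 2: no string has ≥2 trees
length 3: no string has ≥2 trees
length 4: p f f f has 2 parse trees

Two derivations of p f f f:
  Op ⇒ p E ⇒ p E E ⇒ p E E E ⇒ p f E E ⇒ p f f E ⇒ p f f f
  Op ⇒ p E ⇒ p E E ⇒ p f E ⇒ p f E E ⇒ p f f E ⇒ p f f f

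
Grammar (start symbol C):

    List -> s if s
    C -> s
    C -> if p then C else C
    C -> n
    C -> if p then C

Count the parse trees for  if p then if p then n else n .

Parse trees for if p then if p then n else n:
  [C if p then [C if p then [C n]] else [C n]]
  [C if p then [C if p then [C n] else [C n]]]

2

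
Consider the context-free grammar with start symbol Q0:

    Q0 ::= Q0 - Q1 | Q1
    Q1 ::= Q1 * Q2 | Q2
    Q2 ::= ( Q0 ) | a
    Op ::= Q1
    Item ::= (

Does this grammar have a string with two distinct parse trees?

Unambiguous

(Op, Item are unreachable from Q0, so their rules don't affect L(Q0).) Q0 → Q0 - Q1 | Q1  ;  Q1 → Q1 * Q2 | Q2  — a left-associative chain with Q2 at the bottom. Each string factors uniquely by precedence.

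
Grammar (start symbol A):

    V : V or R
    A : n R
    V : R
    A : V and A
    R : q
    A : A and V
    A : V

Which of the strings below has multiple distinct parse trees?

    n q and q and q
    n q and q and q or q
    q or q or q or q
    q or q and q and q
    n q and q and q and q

q or q and q and q

n q and q and q: 1 tree
n q and q and q or q: 1 tree
q or q or q or q: 1 tree
q or q and q and q: 4 trees
n q and q and q and q: 1 tree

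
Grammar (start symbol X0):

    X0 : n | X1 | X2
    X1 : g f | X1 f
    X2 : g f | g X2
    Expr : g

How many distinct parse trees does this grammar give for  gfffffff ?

Parse trees for gfffffff:
  [X0 [X1 [X1 [X1 [X1 [X1 [X1 [X1 g f] f] f] f] f] f] f]]

1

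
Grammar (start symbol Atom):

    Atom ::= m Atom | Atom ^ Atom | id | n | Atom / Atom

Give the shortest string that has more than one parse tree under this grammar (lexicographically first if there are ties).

m id / id

length 1: no string has ≥2 trees
length 2: no string has ≥2 trees
length 3: no string has ≥2 trees
length 4: m id / id has 2 parse trees

Two derivations of m id / id:
  Atom ⇒ m Atom ⇒ m Atom / Atom ⇒ m id / Atom ⇒ m id / id
  Atom ⇒ Atom / Atom ⇒ m Atom / Atom ⇒ m id / Atom ⇒ m id / id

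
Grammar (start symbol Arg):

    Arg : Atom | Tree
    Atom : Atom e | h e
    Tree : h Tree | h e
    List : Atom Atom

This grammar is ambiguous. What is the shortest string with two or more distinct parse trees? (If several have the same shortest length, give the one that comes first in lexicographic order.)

length 2: h e has 2 parse trees

Two derivations of h e:
  Arg ⇒ Atom ⇒ h e
  Arg ⇒ Tree ⇒ h e

h e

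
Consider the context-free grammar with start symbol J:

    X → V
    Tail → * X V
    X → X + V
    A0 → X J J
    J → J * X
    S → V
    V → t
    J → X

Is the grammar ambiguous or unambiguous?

(A0, Tail, S are unreachable from J, so their rules don't affect L(J).) The grammar is stratified — J handles '*' (left-recursive), X handles '+', V atoms. Each operator has a fixed associativity and precedence level, so every string has one parse.

Unambiguous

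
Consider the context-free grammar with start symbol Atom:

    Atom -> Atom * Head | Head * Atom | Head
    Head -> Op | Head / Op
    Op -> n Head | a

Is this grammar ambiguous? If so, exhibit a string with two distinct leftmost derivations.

Witness: a * a

Derivation 1: Atom ⇒ Atom * Head ⇒ Head * Head ⇒ Op * Head ⇒ a * Head ⇒ a * Op ⇒ a * a
Derivation 2: Atom ⇒ Head * Atom ⇒ Op * Atom ⇒ a * Atom ⇒ a * Head ⇒ a * Op ⇒ a * a

Two distinct leftmost derivations for the same string.

Ambiguous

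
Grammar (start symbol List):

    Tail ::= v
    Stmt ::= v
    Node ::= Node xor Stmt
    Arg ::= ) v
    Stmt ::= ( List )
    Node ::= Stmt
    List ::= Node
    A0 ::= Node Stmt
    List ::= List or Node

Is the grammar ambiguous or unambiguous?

Only List, Node, Stmt are reachable from List; ignoring the rest: List → List or Node | Node  ;  Node → Node xor Stmt | Stmt  — a left-associative chain with Stmt at the bottom. Each string factors uniquely by precedence.

Unambiguous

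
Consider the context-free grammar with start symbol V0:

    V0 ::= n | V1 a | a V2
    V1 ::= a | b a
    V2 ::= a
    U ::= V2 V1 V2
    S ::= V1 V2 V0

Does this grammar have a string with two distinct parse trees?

Ambiguous

Witness: a a

Derivation 1: V0 ⇒ V1 a ⇒ a a
Derivation 2: V0 ⇒ a V2 ⇒ a a

Two distinct leftmost derivations for the same string.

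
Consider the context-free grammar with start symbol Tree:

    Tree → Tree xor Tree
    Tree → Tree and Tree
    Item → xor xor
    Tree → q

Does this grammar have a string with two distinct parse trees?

Ambiguous

Witness: q and q and q

Derivation 1: Tree ⇒ Tree and Tree ⇒ Tree and Tree and Tree ⇒ q and Tree and Tree ⇒ q and q and Tree ⇒ q and q and q
Derivation 2: Tree ⇒ Tree and Tree ⇒ q and Tree ⇒ q and Tree and Tree ⇒ q and q and Tree ⇒ q and q and q

Two distinct leftmost derivations for the same string.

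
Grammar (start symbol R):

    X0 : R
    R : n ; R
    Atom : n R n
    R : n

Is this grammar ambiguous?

Only R is reachable from R; ignoring the rest: Right-recursive list with a separator: after each atom, whether the separator follows determines the rule. One parse per string.

Unambiguous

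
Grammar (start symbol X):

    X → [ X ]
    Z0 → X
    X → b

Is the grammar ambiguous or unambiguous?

Unambiguous

(Z0 is unreachable from X, so its rules don't affect L(X).) Each string is a nest of matched brackets around a single atom. An opening bracket forces the recursive rule; an atom forces the base rule.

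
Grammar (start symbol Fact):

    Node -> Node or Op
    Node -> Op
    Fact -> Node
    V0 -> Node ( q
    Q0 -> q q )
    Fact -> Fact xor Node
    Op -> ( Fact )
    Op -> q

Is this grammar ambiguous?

(Q0, V0 are unreachable from Fact, so their rules don't affect L(Fact).) Fact → Fact xor Node | Node  ;  Node → Node or Op | Op  — a left-associative chain with Op at the bottom. Each string factors uniquely by precedence.

Unambiguous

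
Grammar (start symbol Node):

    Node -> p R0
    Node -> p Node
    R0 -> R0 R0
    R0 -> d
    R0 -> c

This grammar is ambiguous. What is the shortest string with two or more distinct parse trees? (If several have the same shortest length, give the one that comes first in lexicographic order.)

length 2: no string has ≥2 trees
length 3: no string has ≥2 trees
length 4: p c c c has 2 parse trees

Two derivations of p c c c:
  Node ⇒ p R0 ⇒ p R0 R0 ⇒ p R0 R0 R0 ⇒ p c R0 R0 ⇒ p c c R0 ⇒ p c c c
  Node ⇒ p R0 ⇒ p R0 R0 ⇒ p c R0 ⇒ p c R0 R0 ⇒ p c c R0 ⇒ p c c c

p c c c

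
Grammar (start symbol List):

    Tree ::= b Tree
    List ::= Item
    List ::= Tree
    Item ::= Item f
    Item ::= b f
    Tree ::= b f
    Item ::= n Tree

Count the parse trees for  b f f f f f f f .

Parse trees for b f f f f f f f:
  [List [Item [Item [Item [Item [Item [Item [Item b f] f] f] f] f] f] f]]

1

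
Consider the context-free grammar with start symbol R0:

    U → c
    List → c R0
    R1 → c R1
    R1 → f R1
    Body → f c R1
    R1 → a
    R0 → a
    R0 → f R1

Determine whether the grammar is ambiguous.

Unambiguous

(List, Body, U are unreachable from R0, so their rules don't affect L(R0).) The reachable rules are right-linear with at most one rule per (nonterminal, next-terminal) pair. Each input token forces the next rule, so parsing is deterministic.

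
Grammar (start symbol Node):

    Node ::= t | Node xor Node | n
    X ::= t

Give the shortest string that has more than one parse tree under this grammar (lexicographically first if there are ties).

length 1: no string has ≥2 trees
length 3: no string has ≥2 trees
length 5: n xor n xor n has 2 parse trees

Two derivations of n xor n xor n:
  Node ⇒ Node xor Node ⇒ Node xor Node xor Node ⇒ n xor Node xor Node ⇒ n xor n xor Node ⇒ n xor n xor n
  Node ⇒ Node xor Node ⇒ n xor Node ⇒ n xor Node xor Node ⇒ n xor n xor Node ⇒ n xor n xor n

n xor n xor n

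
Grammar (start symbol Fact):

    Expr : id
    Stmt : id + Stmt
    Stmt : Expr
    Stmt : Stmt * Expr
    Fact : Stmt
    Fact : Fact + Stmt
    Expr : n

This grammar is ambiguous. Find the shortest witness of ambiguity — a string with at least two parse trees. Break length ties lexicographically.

id + id

length 1: no string has ≥2 trees
length 3: id + id has 2 parse trees

Two derivations of id + id:
  Fact ⇒ Stmt ⇒ id + Stmt ⇒ id + Expr ⇒ id + id
  Fact ⇒ Fact + Stmt ⇒ Stmt + Stmt ⇒ Expr + Stmt ⇒ id + Stmt ⇒ id + Expr ⇒ id + id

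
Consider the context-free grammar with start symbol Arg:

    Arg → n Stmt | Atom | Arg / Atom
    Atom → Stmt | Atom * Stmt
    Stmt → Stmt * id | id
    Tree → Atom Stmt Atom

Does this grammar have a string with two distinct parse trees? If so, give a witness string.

Ambiguous

Witness: id * id

Derivation 1: Arg ⇒ Atom ⇒ Stmt ⇒ Stmt * id ⇒ id * id
Derivation 2: Arg ⇒ Atom ⇒ Atom * Stmt ⇒ Stmt * Stmt ⇒ id * Stmt ⇒ id * id

Two distinct leftmost derivations for the same string.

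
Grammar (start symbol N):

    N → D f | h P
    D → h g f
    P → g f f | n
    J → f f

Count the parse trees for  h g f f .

2

Parse trees for h g f f:
  [N [D h g f] f]
  [N h [P g f f]]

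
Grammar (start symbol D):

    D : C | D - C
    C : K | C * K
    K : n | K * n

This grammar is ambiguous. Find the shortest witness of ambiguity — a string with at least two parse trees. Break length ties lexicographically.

n * n

length 1: no string has ≥2 trees
length 3: n * n has 2 parse trees

Two derivations of n * n:
  D ⇒ C ⇒ K ⇒ K * n ⇒ n * n
  D ⇒ C ⇒ C * K ⇒ K * K ⇒ n * K ⇒ n * n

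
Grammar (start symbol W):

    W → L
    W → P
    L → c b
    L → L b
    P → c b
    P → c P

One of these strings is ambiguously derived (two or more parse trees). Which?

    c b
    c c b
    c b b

c b

c b: 2 trees
c c b: 1 tree
c b b: 1 tree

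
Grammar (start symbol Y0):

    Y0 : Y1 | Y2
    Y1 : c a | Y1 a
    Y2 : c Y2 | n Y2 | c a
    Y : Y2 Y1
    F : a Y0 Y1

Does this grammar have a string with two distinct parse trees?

Ambiguous

Witness: c a

Derivation 1: Y0 ⇒ Y1 ⇒ c a
Derivation 2: Y0 ⇒ Y2 ⇒ c a

Two distinct leftmost derivations for the same string.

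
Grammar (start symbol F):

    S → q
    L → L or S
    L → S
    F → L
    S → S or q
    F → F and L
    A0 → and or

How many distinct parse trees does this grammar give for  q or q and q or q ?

4

Parse trees for q or q and q or q:
  [F [F [L [L [S q]] or [S q]]] and [L [L [S q]] or [S q]]]
  [F [F [L [L [S q]] or [S q]]] and [L [S [S q] or q]]]
  [F [F [L [S [S q] or q]]] and [L [L [S q]] or [S q]]]
  [F [F [L [S [S q] or q]]] and [L [S [S q] or q]]]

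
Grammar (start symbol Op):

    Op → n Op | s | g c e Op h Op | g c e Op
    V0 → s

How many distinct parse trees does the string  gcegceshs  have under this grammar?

Parse trees for gcegceshs:
  [Op g c e [Op g c e [Op s]] h [Op s]]
  [Op g c e [Op g c e [Op s] h [Op s]]]

2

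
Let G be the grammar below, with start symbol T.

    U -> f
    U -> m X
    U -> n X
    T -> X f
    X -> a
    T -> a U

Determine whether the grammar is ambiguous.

Ambiguous

Witness: a f

Derivation 1: T ⇒ X f ⇒ a f
Derivation 2: T ⇒ a U ⇒ a f

Two distinct leftmost derivations for the same string.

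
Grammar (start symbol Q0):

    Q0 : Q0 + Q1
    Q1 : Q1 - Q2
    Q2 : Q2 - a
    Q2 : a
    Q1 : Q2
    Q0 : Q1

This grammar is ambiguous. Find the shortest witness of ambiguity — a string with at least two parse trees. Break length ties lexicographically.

a - a

length 1: no string has ≥2 trees
length 3: a - a has 2 parse trees

Two derivations of a - a:
  Q0 ⇒ Q1 ⇒ Q1 - Q2 ⇒ Q2 - Q2 ⇒ a - Q2 ⇒ a - a
  Q0 ⇒ Q1 ⇒ Q2 ⇒ Q2 - a ⇒ a - a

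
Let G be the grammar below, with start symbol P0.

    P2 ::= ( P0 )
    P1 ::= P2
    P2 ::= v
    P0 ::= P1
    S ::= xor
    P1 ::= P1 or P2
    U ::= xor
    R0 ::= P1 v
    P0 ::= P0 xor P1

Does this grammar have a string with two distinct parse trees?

(U, R0, S are unreachable from P0, so their rules don't affect L(P0).) The grammar is stratified — P0 handles 'xor' (left-recursive), P1 handles 'or', P2 atoms. Each operator has a fixed associativity and precedence level, so every string has one parse.

Unambiguous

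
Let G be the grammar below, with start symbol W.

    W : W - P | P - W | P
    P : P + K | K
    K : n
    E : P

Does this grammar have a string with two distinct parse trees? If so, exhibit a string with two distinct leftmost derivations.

Ambiguous

Witness: n - n

Derivation 1: W ⇒ W - P ⇒ P - P ⇒ K - P ⇒ n - P ⇒ n - K ⇒ n - n
Derivation 2: W ⇒ P - W ⇒ K - W ⇒ n - W ⇒ n - P ⇒ n - K ⇒ n - n

Two distinct leftmost derivations for the same string.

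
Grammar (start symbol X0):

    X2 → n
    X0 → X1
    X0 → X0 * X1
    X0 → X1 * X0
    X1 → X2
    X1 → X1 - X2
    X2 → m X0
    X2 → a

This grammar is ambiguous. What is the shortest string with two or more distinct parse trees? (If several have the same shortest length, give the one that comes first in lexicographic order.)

a * a

length 1: no string has ≥2 trees
length 2: no string has ≥2 trees
length 3: a * a has 2 parse trees

Two derivations of a * a:
  X0 ⇒ X0 * X1 ⇒ X1 * X1 ⇒ X2 * X1 ⇒ a * X1 ⇒ a * X2 ⇒ a * a
  X0 ⇒ X1 * X0 ⇒ X2 * X0 ⇒ a * X0 ⇒ a * X1 ⇒ a * X2 ⇒ a * a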